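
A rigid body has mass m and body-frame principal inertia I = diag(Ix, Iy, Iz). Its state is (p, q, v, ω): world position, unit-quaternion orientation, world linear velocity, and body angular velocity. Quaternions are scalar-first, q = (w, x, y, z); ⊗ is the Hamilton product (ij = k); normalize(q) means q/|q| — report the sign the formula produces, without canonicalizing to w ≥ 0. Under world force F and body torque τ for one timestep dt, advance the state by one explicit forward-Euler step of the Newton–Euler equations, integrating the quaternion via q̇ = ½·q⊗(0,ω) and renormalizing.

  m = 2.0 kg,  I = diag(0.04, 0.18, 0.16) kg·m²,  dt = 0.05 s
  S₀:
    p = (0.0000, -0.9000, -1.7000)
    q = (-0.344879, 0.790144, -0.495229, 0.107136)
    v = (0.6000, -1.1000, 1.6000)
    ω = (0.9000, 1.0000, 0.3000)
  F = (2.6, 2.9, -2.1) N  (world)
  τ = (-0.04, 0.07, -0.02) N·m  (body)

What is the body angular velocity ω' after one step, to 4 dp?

ω×(Iω) gyroscopic = (-0.0060, -0.0324, 0.1260)
angular accel α = (-0.8500, 0.5689, -0.9125)
ω' = ω + α·dt = (0.8575, 1.0284, 0.2544)

ω' = (0.8575, 1.0284, 0.2544)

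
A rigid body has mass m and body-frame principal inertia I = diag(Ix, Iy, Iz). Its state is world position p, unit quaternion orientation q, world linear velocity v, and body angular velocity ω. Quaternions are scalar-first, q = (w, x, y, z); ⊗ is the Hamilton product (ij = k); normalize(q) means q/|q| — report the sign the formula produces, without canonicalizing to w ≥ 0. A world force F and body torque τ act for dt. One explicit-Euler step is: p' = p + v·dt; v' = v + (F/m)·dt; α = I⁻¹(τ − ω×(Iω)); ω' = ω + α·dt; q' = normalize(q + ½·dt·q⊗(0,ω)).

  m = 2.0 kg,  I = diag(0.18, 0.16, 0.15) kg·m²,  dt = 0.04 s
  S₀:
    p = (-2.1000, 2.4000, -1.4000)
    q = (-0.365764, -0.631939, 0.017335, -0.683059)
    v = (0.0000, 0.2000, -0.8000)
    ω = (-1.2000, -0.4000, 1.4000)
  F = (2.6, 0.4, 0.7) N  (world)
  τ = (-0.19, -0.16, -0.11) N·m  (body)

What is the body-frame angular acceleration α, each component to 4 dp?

α = (-1.0867, -0.6850, -0.6693)

precession coupling ω×(Iω) = (0.0056, -0.0504, -0.0096)
angular accel α = (-1.0867, -0.6850, -0.6693)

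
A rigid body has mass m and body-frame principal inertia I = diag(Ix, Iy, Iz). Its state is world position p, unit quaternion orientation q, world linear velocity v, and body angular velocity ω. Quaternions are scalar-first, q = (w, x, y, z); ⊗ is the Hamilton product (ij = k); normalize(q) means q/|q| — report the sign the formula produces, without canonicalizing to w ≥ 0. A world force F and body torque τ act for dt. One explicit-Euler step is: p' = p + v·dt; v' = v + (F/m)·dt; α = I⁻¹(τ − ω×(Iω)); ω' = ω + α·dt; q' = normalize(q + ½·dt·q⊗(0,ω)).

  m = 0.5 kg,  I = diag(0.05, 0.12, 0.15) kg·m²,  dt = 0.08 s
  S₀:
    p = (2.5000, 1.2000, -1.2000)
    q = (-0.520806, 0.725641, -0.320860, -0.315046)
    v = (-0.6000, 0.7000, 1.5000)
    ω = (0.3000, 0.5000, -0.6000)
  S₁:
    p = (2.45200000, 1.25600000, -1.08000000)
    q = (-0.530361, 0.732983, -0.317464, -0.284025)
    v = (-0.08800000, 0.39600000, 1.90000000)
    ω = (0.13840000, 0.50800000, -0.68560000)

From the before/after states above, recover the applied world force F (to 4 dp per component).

velocity change Δv = (0.51200000, -0.30400000, 0.40000000)
m·(v₁−v₀)/dt = (3.2000, -1.9000, 2.5000)

F = (3.2000, -1.9000, 2.5000)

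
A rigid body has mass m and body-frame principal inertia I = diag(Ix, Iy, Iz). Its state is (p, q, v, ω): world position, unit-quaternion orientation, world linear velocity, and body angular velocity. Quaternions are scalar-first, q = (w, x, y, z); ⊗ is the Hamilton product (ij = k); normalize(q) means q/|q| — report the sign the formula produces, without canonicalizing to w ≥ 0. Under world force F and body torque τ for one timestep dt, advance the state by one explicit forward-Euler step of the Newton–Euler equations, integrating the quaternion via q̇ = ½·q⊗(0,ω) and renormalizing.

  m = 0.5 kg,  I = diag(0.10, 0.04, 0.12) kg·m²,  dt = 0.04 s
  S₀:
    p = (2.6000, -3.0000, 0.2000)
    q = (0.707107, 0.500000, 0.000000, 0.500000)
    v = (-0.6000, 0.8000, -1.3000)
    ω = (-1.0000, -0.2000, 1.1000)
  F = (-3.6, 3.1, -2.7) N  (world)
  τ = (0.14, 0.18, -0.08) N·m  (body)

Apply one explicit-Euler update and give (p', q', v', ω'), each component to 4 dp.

gyro term ω×Iω = (-0.0176, 0.0220, -0.0120)
angular accel α = (1.5760, 3.9500, -0.5667)
ω' = ω + α·dt = (-0.9370, -0.0420, 1.0773)
q⊗(0,ω) = (-0.0500000, -0.6071070, -1.1914214, 0.6778177)
updated quaternion q' = (0.7058, 0.4876, -0.0238, 0.5133)
a = F/m = (-7.2000, 6.2000, -5.4000)
new position p' = (2.5760, -2.9680, 0.1480)
new velocity v' = (-0.8880, 1.0480, -1.5160)

p' = (2.5760, -2.9680, 0.1480)
q' = (0.7058, 0.4876, -0.0238, 0.5133)
v' = (-0.8880, 1.0480, -1.5160)
ω' = (-0.9370, -0.0420, 1.0773)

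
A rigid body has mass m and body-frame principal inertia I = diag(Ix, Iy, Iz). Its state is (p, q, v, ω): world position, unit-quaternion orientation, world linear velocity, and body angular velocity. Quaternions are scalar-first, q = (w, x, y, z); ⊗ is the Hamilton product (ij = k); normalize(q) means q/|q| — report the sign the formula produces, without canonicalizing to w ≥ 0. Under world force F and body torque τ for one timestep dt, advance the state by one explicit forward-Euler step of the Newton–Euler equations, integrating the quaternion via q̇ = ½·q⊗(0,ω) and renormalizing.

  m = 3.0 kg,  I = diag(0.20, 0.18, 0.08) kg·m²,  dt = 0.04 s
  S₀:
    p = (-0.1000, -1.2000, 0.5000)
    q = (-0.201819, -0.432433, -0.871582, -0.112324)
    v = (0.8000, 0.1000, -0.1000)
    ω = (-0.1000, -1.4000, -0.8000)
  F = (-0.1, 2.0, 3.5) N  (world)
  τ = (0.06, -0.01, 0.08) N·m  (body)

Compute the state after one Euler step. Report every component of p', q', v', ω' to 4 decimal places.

p' = (-0.0680, -1.1960, 0.4960)
q' = (-0.2288, -0.4210, -0.8722, -0.0987)
v' = (0.7987, 0.1267, -0.0533)
ω' = (-0.0656, -1.4044, -0.7586)

a = F/m = (-0.0333, 0.6667, 1.1667)
p + v·dt = (-0.0680, -1.1960, 0.4960)
new velocity v' = (0.7987, 0.1267, -0.0533)
gyro term ω×Iω = (-0.1120, 0.0096, -0.0028)
angular accel α = (0.8600, -0.1089, 1.0350)
ω + α·dt = (-0.0656, -1.4044, -0.7586)
q⊗(0,ω) = (-1.3533173, 0.5601939, -0.0521674, 0.6797032)
q + ½dt·q⊗(0,ω), renormalized = (-0.2288, -0.4210, -0.8722, -0.0987)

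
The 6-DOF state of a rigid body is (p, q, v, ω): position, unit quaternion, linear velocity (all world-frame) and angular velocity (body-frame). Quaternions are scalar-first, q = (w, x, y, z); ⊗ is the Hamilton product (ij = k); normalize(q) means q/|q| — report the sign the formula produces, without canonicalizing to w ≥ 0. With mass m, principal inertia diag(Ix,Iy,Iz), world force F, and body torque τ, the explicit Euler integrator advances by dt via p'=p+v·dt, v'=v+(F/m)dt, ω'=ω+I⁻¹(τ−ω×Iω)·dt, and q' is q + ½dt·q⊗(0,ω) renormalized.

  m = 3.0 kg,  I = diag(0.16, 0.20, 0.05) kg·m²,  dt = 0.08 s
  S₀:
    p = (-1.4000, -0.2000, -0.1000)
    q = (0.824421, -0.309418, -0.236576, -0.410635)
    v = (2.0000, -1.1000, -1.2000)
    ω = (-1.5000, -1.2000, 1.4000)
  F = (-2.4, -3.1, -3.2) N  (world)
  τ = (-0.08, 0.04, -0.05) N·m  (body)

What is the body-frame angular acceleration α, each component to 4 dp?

gyro term ω×Iω = (0.2520, -0.2310, 0.0720)
angular accel α = (-2.0750, 1.3550, -2.4400)

α = (-2.0750, 1.3550, -2.4400)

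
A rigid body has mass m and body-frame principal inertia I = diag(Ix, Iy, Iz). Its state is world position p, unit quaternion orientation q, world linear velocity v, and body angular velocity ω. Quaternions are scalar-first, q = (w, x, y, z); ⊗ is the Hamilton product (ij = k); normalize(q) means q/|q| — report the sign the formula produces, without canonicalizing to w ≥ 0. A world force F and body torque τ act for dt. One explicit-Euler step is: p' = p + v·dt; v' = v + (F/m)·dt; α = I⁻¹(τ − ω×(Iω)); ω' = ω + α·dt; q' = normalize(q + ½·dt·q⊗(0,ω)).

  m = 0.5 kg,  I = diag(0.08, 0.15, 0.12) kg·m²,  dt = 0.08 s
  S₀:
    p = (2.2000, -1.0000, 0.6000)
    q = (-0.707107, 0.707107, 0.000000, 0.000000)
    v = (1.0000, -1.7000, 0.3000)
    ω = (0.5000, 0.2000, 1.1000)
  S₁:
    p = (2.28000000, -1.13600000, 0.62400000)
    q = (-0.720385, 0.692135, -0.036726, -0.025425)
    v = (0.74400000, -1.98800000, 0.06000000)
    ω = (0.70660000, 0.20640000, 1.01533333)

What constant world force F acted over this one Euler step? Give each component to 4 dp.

Δv = v₁−v₀ = (-0.25600000, -0.28800000, -0.24000000)
m·(v₁−v₀)/dt = (-1.6000, -1.8000, -1.5000)

F = (-1.6000, -1.8000, -1.5000)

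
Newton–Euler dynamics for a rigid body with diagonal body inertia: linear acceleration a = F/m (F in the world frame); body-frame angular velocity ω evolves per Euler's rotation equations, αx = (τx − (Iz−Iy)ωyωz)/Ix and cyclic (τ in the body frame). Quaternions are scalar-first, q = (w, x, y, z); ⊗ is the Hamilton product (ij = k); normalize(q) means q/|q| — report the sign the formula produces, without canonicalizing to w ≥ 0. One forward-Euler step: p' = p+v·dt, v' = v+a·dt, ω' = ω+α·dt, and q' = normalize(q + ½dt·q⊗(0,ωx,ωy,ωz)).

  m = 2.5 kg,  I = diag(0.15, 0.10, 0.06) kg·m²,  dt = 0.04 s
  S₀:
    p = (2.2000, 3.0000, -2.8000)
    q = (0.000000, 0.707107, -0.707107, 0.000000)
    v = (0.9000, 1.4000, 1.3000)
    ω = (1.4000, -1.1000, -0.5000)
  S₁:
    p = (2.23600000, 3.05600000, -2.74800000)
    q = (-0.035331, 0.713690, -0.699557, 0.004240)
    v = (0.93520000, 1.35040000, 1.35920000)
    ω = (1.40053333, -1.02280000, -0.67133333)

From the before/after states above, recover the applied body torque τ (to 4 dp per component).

τ = (-0.0200, 0.1300, -0.1800)

rate change Δω = (0.00053333, 0.07720000, -0.17133333)
ω₀×(Iω₀) = (-0.0220, -0.0630, 0.0770)
τ = I·(Δω/dt) + ω₀×(Iω₀) = (-0.0200, 0.1300, -0.1800)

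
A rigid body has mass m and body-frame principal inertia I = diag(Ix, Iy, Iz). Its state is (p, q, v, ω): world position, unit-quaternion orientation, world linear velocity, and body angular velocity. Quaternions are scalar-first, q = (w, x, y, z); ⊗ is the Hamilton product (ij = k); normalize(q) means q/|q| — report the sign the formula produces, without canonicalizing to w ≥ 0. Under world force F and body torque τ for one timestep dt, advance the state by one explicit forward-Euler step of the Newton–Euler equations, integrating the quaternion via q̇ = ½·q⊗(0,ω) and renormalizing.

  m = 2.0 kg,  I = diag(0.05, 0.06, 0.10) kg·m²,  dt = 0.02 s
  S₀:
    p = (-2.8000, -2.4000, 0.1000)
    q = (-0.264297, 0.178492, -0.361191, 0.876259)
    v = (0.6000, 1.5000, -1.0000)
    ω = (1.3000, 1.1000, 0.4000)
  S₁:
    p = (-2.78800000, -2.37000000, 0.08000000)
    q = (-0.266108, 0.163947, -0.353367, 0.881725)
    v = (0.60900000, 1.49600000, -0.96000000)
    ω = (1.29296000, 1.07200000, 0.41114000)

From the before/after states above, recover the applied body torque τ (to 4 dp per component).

rate change Δω = (-0.00704000, -0.02800000, 0.01114000)
precession coupling = (0.0176, -0.0260, 0.0143)
applied torque τ = (0.0000, -0.1100, 0.0700)

τ = (0.0000, -0.1100, 0.0700)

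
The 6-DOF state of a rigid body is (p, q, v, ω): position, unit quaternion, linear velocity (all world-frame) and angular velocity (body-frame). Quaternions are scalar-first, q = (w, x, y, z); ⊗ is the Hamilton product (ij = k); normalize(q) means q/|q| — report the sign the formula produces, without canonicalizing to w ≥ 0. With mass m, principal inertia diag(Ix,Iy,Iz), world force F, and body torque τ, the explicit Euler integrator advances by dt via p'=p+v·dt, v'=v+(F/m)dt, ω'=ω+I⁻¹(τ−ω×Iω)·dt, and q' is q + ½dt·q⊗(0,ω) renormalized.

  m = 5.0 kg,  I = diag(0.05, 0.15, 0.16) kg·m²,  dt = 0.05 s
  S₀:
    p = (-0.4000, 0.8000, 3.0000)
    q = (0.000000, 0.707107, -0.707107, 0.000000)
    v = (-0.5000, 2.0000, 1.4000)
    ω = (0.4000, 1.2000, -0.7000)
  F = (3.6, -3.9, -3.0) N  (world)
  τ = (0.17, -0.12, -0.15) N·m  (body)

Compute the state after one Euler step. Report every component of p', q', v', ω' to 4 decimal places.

gyro term ω×Iω = (-0.0084, 0.0308, 0.0480)
angular accel α = (3.5680, -1.0053, -1.2375)
ω + α·dt = (0.5784, 1.1497, -0.7619)
Hamilton product q⊗(0,ω) = (0.5656856, 0.4949749, 0.4949749, 1.1313712)
q' = normalize(q + ½dt·q⊗(0,ω)) = (0.0141, 0.7190, -0.6943, 0.0283)
linear accel F/m = (0.7200, -0.7800, -0.6000)
p + v·dt = (-0.4250, 0.9000, 3.0700)
v' = v + a·dt = (-0.4640, 1.9610, 1.3700)

p' = (-0.4250, 0.9000, 3.0700)
q' = (0.0141, 0.7190, -0.6943, 0.0283)
v' = (-0.4640, 1.9610, 1.3700)
ω' = (0.5784, 1.1497, -0.7619)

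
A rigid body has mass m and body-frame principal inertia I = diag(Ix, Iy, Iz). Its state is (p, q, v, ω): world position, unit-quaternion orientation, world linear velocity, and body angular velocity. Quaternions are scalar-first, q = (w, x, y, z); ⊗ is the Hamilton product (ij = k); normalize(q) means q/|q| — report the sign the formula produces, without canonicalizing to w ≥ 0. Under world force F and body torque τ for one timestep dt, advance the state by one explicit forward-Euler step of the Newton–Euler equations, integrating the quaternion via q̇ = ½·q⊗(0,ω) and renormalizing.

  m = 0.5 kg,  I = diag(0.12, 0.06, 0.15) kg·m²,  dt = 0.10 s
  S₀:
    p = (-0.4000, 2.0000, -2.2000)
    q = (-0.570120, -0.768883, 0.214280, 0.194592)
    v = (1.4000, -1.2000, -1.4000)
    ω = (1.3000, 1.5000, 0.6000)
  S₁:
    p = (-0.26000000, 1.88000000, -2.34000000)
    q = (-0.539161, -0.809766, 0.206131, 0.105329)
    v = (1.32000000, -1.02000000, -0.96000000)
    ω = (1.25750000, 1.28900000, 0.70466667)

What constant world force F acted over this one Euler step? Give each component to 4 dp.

F = (-0.4000, 0.9000, 2.2000)

velocity change Δv = (-0.08000000, 0.18000000, 0.44000000)
m·(v₁−v₀)/dt = (-0.4000, 0.9000, 2.2000)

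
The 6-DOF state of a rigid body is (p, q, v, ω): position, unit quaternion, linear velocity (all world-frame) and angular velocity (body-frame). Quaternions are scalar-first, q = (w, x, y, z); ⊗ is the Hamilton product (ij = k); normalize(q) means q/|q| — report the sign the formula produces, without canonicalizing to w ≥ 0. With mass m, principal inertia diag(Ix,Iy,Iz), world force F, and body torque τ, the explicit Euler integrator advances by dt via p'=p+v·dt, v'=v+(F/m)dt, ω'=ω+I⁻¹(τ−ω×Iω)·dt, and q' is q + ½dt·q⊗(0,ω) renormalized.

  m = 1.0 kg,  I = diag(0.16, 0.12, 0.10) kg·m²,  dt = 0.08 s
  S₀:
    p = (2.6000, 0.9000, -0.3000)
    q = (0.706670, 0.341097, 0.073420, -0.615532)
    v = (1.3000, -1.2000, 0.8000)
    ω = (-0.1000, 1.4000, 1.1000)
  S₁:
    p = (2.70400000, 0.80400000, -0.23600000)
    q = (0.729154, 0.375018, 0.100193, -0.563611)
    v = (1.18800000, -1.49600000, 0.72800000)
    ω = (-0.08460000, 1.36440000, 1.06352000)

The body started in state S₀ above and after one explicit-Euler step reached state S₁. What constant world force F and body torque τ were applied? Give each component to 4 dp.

v₁ − v₀ = (-0.11200000, -0.29600000, -0.07200000)
applied force F = (-1.4000, -3.7000, -0.9000)
Δω = ω₁−ω₀ = (0.01540000, -0.03560000, -0.03648000)
precession coupling = (-0.0308, -0.0066, 0.0056)
τ = I·(Δω/dt) + ω₀×(Iω₀) = (0.0000, -0.0600, -0.0400)

F = (-1.4000, -3.7000, -0.9000)
τ = (0.0000, -0.0600, -0.0400)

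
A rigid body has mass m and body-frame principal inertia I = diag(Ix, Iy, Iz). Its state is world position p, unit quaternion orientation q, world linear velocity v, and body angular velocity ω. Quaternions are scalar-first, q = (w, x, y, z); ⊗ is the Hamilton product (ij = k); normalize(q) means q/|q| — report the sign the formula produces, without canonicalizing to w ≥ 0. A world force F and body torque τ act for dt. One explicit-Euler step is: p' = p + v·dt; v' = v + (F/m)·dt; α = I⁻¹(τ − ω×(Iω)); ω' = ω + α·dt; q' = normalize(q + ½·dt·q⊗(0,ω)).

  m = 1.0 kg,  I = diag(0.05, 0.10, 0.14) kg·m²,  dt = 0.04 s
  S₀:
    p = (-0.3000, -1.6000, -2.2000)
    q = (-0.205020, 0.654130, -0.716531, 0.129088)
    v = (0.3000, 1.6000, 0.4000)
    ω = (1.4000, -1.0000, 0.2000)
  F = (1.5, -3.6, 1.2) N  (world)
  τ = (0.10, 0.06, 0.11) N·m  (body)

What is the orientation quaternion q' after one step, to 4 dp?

Hamilton product q⊗(0,ω) = (-1.6581306, -0.3012462, 0.2549172, 0.3080094)
updated quaternion q' = (-0.2380, 0.6477, -0.7110, 0.1352)

q' = (-0.2380, 0.6477, -0.7110, 0.1352)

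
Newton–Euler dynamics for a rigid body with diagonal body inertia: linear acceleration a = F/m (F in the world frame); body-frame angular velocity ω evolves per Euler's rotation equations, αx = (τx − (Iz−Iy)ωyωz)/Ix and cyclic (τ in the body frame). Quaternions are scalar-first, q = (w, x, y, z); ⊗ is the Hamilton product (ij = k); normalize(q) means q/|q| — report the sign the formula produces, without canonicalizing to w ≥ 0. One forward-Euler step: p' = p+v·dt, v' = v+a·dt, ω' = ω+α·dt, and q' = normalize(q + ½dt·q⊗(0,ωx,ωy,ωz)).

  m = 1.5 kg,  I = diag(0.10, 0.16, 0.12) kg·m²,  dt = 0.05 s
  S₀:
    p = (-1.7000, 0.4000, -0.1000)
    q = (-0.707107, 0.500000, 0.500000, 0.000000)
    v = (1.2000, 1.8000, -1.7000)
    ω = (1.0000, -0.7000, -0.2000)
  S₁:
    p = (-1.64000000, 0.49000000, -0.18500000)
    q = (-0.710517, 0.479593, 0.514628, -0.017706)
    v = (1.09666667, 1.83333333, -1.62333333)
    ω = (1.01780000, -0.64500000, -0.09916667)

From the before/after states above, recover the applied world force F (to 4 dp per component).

F = (-3.1000, 1.0000, 2.3000)

v₁ − v₀ = (-0.10333333, 0.03333333, 0.07666667)
F = m·Δv/dt = (-3.1000, 1.0000, 2.3000)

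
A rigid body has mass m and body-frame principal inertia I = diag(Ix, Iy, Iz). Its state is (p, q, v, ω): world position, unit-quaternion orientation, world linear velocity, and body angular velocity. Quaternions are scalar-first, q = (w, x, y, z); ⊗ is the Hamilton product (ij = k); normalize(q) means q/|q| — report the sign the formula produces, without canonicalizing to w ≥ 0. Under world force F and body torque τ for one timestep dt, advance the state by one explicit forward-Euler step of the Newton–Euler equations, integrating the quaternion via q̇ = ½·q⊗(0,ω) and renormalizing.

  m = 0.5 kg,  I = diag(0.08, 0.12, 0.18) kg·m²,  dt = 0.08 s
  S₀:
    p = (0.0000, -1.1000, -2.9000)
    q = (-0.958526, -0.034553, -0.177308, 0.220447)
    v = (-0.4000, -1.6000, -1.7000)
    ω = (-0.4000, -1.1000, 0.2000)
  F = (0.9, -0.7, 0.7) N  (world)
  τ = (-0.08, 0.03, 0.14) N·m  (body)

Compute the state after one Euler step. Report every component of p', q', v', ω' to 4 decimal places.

p' = (-0.0320, -1.2280, -3.0360)
q' = (-0.9676, -0.0109, -0.1382, 0.2112)
v' = (-0.2560, -1.7120, -1.5880)
ω' = (-0.4668, -1.0853, 0.2544)

α = I⁻¹(τ − ω×Iω) = (-0.8350, 0.1833, 0.6800)
ω + α·dt = (-0.4668, -1.0853, 0.2544)
q⊗(0,ω) = (-0.2529494, 0.5904405, 0.9731104, -0.2246201)
q + ½dt·q⊗(0,ω), renormalized = (-0.9676, -0.0109, -0.1382, 0.2112)
a = (1.8000, -1.4000, 1.4000)
p + v·dt = (-0.0320, -1.2280, -3.0360)
v' = v + a·dt = (-0.2560, -1.7120, -1.5880)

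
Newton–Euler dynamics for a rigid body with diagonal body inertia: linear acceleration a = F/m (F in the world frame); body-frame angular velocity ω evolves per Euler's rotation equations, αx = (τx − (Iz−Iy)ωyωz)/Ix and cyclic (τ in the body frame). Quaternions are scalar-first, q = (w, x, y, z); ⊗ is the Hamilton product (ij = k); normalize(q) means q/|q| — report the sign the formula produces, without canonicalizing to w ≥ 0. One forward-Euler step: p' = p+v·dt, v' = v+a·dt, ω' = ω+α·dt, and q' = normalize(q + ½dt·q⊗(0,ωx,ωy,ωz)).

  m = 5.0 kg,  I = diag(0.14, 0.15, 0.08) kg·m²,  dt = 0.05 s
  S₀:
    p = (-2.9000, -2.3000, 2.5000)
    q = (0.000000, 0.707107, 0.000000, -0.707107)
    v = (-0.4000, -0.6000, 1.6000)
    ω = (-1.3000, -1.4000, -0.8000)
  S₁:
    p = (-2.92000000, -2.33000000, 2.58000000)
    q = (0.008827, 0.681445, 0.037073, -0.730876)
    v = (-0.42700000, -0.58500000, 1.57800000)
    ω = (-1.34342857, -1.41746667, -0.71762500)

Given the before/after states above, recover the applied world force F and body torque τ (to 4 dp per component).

ω₁ − ω₀ = (-0.04342857, -0.01746667, 0.08237500)
I·α + gyro = (-0.2000, 0.0100, 0.1500)
Δv = v₁−v₀ = (-0.02700000, 0.01500000, -0.02200000)
F = m·Δv/dt = (-2.7000, 1.5000, -2.2000)

F = (-2.7000, 1.5000, -2.2000)
τ = (-0.2000, 0.0100, 0.1500)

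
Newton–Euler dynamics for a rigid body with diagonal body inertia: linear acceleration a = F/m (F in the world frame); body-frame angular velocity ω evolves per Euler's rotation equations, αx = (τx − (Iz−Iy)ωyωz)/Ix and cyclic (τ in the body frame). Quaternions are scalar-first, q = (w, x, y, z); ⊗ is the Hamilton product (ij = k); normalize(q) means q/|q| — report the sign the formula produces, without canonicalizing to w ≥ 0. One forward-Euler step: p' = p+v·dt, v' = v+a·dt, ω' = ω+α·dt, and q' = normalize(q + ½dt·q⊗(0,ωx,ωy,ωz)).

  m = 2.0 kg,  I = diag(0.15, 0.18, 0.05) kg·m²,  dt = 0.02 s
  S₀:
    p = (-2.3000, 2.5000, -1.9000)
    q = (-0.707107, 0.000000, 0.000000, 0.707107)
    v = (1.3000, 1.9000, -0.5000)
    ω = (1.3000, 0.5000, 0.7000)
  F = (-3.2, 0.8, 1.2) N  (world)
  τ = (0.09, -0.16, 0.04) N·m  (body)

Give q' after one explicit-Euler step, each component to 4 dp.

q⊗(0,ω) = (-0.4949749, -1.2727926, 0.5656856, -0.4949749)
q' = normalize(q + ½dt·q⊗(0,ω)) = (-0.7120, -0.0127, 0.0057, 0.7021)

q' = (-0.7120, -0.0127, 0.0057, 0.7021)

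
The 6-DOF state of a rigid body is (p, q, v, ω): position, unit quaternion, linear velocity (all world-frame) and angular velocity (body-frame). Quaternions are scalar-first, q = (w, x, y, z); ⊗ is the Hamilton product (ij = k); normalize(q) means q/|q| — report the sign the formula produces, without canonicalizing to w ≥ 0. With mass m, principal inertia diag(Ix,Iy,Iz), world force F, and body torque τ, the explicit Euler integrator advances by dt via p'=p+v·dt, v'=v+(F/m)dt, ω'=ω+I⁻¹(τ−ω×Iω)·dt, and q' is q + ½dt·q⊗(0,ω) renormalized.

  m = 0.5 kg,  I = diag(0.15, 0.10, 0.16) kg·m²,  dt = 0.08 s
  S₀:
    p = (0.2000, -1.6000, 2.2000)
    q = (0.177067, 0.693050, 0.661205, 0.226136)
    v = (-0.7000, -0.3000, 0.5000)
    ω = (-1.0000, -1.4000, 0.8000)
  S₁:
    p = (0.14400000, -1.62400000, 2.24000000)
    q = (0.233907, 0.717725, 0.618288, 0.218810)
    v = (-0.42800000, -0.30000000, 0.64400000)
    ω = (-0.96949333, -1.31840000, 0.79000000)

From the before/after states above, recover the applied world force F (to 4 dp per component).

v₁ − v₀ = (0.27200000, 0.00000000, 0.14400000)
applied force F = (1.7000, 0.0000, 0.9000)

F = (1.7000, 0.0000, 0.9000)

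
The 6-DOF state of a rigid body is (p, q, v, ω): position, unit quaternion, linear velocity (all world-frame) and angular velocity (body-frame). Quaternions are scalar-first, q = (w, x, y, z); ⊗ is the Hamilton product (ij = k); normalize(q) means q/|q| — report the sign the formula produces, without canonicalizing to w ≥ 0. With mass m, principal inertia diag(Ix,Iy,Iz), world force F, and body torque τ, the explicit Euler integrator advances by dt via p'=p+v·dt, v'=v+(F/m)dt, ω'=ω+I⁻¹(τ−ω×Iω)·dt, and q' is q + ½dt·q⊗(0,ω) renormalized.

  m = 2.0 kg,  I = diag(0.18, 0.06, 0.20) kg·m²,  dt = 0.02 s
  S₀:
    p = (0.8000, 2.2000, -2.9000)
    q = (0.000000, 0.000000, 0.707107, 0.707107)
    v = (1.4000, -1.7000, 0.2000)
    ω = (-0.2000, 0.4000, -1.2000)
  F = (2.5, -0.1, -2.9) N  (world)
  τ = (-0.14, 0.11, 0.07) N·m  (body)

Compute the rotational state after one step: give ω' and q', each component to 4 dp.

(τ − ω×Iω)/I = (-0.4044, 1.9133, 0.3020)
ω + α·dt = (-0.2081, 0.4383, -1.1940)
Hamilton product q⊗(0,ω) = (0.5656856, -1.1313712, -0.1414214, 0.1414214)
q + ½dt·q⊗(0,ω), renormalized = (0.0057, -0.0113, 0.7056, 0.7085)

ω' = (-0.2081, 0.4383, -1.1940)
q' = (0.0057, -0.0113, 0.7056, 0.7085)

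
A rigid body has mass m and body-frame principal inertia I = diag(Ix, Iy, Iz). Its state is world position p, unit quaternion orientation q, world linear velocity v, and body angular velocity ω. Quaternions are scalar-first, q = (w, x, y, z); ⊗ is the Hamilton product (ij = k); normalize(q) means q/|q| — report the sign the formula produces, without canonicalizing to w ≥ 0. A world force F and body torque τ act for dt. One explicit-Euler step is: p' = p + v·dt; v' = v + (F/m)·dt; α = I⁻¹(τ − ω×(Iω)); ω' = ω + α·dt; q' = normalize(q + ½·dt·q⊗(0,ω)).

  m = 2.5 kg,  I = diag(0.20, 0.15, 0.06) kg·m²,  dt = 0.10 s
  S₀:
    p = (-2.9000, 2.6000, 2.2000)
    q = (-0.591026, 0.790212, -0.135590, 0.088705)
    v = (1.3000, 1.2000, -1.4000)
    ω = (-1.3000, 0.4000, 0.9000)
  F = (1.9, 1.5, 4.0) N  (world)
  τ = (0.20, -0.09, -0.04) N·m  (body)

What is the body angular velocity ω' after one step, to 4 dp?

ω' = (-1.1838, 0.4492, 0.7900)

ω×(Iω) gyroscopic = (-0.0324, -0.1638, 0.0260)
α = I⁻¹(τ − ω×Iω) = (1.1620, 0.4920, -1.1000)
new body rate ω' = (-1.1838, 0.4492, 0.7900)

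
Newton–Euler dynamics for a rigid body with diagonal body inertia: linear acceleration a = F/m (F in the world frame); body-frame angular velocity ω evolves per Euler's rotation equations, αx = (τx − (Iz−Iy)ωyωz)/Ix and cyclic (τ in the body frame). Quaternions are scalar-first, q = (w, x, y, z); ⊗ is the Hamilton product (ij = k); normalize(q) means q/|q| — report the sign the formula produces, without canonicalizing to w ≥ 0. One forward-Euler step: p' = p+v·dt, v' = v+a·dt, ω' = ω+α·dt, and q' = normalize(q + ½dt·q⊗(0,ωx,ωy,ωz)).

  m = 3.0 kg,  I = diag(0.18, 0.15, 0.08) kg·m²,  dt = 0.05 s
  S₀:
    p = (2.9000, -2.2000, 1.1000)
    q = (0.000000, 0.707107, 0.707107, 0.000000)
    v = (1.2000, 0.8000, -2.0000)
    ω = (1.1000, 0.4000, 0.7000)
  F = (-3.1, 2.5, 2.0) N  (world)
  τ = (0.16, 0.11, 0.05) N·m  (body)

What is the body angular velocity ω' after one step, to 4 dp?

(τ − ω×Iω)/I = (0.9978, 0.2200, 0.7900)
ω + α·dt = (1.1499, 0.4110, 0.7395)

ω' = (1.1499, 0.4110, 0.7395)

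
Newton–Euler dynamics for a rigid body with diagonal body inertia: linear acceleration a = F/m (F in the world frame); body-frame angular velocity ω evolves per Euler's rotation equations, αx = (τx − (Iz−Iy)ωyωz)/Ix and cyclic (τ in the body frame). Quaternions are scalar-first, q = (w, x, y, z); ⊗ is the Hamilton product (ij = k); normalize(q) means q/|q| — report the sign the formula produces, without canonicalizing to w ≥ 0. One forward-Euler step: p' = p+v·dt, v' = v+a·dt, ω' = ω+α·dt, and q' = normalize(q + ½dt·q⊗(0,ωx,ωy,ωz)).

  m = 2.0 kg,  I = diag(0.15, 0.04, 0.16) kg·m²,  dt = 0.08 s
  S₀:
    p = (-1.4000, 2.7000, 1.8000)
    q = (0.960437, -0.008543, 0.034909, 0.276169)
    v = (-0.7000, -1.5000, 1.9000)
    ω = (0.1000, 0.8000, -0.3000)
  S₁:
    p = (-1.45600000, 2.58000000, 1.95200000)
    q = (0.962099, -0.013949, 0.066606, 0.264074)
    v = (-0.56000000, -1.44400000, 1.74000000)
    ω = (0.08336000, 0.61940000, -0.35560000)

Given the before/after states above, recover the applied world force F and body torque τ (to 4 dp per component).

F = (3.5000, 1.4000, -4.0000)
τ = (-0.0600, -0.0900, -0.1200)

Δω = ω₁−ω₀ = (-0.01664000, -0.18060000, -0.05560000)
precession coupling = (-0.0288, 0.0003, -0.0088)
I·α + gyro = (-0.0600, -0.0900, -0.1200)
velocity change Δv = (0.14000000, 0.05600000, -0.16000000)
m·(v₁−v₀)/dt = (3.5000, 1.4000, -4.0000)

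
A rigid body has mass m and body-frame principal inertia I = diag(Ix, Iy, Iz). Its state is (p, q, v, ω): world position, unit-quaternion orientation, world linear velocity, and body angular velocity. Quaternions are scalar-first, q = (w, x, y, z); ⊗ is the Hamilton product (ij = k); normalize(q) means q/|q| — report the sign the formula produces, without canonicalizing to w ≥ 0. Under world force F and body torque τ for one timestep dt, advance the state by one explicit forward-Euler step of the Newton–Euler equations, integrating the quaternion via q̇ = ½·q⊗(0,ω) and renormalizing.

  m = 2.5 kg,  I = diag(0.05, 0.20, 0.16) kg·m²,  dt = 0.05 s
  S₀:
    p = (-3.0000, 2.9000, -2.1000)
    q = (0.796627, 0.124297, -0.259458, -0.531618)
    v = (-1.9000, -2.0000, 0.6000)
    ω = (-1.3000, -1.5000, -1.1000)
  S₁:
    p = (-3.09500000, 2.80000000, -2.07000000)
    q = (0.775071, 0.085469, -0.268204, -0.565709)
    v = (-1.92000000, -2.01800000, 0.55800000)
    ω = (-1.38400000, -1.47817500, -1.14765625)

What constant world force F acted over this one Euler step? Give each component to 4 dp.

Δv = v₁−v₀ = (-0.02000000, -0.01800000, -0.04200000)
applied force F = (-1.0000, -0.9000, -2.1000)

F = (-1.0000, -0.9000, -2.1000)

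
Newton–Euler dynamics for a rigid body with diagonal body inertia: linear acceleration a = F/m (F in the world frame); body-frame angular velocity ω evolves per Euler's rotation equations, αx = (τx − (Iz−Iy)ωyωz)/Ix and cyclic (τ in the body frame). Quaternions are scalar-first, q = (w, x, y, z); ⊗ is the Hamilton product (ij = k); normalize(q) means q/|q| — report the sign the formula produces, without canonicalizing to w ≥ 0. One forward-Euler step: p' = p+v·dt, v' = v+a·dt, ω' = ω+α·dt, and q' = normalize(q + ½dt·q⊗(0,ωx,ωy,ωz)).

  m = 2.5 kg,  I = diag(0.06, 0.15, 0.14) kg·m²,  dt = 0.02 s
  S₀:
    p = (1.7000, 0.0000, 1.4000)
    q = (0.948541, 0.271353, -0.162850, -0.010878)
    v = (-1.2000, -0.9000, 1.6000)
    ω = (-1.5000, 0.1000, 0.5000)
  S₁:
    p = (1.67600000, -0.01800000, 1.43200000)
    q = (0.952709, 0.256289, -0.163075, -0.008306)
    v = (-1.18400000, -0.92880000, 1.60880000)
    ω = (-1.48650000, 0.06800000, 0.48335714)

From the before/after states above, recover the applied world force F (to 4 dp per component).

v₁ − v₀ = (0.01600000, -0.02880000, 0.00880000)
applied force F = (2.0000, -3.6000, 1.1000)

F = (2.0000, -3.6000, 1.1000)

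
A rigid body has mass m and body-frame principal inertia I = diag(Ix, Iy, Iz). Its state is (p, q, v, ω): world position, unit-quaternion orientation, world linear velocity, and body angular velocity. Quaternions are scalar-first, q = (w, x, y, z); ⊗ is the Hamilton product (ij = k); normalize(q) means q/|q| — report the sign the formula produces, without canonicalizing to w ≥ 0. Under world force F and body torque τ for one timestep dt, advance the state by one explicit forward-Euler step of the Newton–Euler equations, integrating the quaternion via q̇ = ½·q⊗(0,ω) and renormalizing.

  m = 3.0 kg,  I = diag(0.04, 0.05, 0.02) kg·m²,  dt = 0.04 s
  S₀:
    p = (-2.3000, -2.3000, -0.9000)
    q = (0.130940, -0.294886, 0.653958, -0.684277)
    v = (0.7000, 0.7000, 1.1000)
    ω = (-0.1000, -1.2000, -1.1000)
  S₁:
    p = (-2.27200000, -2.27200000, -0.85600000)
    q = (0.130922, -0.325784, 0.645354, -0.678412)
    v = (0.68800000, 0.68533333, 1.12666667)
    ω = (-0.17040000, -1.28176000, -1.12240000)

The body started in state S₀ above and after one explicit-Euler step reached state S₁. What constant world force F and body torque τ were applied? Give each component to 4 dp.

Δv = v₁−v₀ = (-0.01200000, -0.01466667, 0.02666667)
applied force F = (-0.9000, -1.1000, 2.0000)
rate change Δω = (-0.07040000, -0.08176000, -0.02240000)
applied torque τ = (-0.1100, -0.1000, -0.0100)

F = (-0.9000, -1.1000, 2.0000)
τ = (-0.1100, -0.1000, -0.0100)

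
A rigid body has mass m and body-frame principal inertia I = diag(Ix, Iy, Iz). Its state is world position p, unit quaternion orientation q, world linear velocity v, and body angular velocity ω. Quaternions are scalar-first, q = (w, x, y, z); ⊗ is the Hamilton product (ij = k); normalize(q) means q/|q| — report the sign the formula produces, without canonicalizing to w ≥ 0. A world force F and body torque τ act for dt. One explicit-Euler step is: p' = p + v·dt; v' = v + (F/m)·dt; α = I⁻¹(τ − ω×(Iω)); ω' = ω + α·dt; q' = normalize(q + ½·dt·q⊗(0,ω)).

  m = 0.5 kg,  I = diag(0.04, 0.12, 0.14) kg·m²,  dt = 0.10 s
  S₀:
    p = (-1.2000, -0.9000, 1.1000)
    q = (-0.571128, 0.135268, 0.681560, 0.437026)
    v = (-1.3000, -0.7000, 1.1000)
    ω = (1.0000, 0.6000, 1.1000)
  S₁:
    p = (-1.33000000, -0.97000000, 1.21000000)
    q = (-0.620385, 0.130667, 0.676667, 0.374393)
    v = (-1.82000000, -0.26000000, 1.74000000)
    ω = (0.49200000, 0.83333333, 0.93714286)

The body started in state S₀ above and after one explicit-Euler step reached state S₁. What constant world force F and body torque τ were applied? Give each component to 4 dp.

F = (-2.6000, 2.2000, 3.2000)
τ = (-0.1900, 0.1700, -0.1800)

Δω = ω₁−ω₀ = (-0.50800000, 0.23333333, -0.16285714)
applied torque τ = (-0.1900, 0.1700, -0.1800)
Δv = v₁−v₀ = (-0.52000000, 0.44000000, 0.64000000)
m·(v₁−v₀)/dt = (-2.6000, 2.2000, 3.2000)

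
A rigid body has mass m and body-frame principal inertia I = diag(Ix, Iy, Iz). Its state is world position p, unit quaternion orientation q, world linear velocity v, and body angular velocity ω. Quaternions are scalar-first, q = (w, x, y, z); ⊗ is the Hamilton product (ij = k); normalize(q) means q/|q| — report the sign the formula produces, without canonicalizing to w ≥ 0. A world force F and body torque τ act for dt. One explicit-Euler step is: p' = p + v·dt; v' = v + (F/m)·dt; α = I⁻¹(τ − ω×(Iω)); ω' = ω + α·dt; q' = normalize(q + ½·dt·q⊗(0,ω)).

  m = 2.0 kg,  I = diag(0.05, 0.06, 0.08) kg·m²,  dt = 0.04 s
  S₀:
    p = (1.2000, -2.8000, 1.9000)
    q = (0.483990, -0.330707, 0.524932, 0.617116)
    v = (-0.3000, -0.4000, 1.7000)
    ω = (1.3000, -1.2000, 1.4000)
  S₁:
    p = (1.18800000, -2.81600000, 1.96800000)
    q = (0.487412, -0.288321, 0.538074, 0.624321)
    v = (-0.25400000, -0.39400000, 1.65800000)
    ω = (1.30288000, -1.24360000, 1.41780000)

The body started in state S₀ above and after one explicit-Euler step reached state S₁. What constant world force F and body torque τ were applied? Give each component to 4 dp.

velocity change Δv = (0.04600000, 0.00600000, -0.04200000)
applied force F = (2.3000, 0.3000, -2.1000)
ω₁ − ω₀ = (0.00288000, -0.04360000, 0.01780000)
ω₀×(Iω₀) = (-0.0336, -0.0546, -0.0156)
τ = I·(Δω/dt) + ω₀×(Iω₀) = (-0.0300, -0.1200, 0.0200)

F = (2.3000, 0.3000, -2.1000)
τ = (-0.0300, -0.1200, 0.0200)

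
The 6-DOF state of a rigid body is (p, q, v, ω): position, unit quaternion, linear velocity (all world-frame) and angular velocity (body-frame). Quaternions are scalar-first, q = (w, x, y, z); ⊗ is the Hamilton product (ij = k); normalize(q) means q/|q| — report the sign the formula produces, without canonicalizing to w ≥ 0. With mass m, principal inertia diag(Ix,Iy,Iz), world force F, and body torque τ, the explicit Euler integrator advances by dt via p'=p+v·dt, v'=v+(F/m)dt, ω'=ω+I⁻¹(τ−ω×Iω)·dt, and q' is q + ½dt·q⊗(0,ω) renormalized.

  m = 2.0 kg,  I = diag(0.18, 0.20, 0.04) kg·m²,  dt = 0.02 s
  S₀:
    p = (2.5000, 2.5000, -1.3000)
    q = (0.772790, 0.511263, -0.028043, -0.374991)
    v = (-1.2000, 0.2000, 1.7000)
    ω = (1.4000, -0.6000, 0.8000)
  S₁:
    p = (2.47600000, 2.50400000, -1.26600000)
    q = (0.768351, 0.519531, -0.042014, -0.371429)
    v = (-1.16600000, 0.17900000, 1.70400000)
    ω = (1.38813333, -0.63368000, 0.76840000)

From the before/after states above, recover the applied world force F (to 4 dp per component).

F = (3.4000, -2.1000, 0.4000)

Δv = v₁−v₀ = (0.03400000, -0.02100000, 0.00400000)
m·(v₁−v₀)/dt = (3.4000, -2.1000, 0.4000)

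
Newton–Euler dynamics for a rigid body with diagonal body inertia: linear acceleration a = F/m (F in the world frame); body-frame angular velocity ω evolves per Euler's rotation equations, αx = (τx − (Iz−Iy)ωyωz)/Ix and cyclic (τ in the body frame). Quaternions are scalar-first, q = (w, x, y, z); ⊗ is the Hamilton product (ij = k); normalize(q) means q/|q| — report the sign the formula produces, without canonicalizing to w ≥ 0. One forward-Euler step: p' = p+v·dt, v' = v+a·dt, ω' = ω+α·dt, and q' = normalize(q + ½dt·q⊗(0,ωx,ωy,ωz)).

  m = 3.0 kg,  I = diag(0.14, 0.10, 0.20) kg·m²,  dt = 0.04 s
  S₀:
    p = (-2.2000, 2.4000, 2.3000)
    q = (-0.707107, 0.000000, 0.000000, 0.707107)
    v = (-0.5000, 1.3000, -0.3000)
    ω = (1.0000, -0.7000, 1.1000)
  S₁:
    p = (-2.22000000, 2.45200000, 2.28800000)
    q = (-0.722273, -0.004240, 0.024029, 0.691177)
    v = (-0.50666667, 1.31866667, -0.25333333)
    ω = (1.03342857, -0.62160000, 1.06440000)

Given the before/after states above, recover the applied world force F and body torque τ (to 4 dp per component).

F = (-0.5000, 1.4000, 3.5000)
τ = (0.0400, 0.1300, -0.1500)

v₁ − v₀ = (-0.00666667, 0.01866667, 0.04666667)
m·(v₁−v₀)/dt = (-0.5000, 1.4000, 3.5000)
Δω = ω₁−ω₀ = (0.03342857, 0.07840000, -0.03560000)
I·α + gyro = (0.0400, 0.1300, -0.1500)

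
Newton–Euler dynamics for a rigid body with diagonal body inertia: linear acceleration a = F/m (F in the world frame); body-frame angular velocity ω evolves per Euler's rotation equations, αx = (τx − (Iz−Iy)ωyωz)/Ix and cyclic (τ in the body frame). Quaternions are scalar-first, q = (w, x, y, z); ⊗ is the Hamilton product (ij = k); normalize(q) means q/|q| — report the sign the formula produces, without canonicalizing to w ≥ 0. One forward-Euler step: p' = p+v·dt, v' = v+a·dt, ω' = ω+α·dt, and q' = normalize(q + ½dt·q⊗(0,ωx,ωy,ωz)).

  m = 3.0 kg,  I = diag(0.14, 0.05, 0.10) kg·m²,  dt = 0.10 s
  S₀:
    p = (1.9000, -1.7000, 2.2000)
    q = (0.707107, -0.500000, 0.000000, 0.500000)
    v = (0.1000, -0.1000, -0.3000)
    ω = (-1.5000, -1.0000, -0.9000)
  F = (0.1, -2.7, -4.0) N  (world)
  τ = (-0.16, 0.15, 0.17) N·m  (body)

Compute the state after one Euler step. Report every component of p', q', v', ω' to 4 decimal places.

p' = (1.9100, -1.7100, 2.1700)
q' = (0.6886, -0.5254, -0.0949, 0.4907)
v' = (0.1033, -0.1900, -0.4333)
ω' = (-1.6464, -0.8080, -0.5950)

ω×(Iω) gyroscopic = (0.0450, 0.0540, -0.1350)
α = I⁻¹(τ − ω×Iω) = (-1.4643, 1.9200, 3.0500)
ω' = ω + α·dt = (-1.6464, -0.8080, -0.5950)
2q̇ = q⊗(0,ω) = (-0.3000000, -0.5606605, -1.9071070, -0.1363963)
q' = normalize(q + ½dt·q⊗(0,ω)) = (0.6886, -0.5254, -0.0949, 0.4907)
p + v·dt = (1.9100, -1.7100, 2.1700)
v + (F/m)dt = (0.1033, -0.1900, -0.4333)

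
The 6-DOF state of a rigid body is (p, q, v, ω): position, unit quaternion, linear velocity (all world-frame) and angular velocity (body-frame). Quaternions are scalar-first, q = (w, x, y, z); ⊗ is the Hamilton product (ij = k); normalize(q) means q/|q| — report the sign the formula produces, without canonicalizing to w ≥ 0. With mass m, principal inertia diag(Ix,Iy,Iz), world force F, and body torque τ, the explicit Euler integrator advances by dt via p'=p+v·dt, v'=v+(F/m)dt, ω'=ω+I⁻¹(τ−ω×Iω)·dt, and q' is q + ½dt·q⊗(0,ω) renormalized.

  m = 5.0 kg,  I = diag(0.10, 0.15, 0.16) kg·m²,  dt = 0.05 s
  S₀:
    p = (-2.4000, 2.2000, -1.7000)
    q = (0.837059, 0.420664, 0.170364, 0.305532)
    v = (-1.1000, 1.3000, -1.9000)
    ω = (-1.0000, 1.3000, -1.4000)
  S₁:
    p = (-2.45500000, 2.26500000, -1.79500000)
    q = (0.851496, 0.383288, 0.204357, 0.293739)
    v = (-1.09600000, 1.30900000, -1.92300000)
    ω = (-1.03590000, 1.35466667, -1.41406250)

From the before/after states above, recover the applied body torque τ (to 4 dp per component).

ω₁ − ω₀ = (-0.03590000, 0.05466667, -0.01406250)
precession coupling = (-0.0182, -0.0840, -0.0650)
τ = I·(Δω/dt) + ω₀×(Iω₀) = (-0.0900, 0.0800, -0.1100)

τ = (-0.0900, 0.0800, -0.1100)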